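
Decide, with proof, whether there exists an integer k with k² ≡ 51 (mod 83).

Take k = 36. Then 36² = 1296 = 15·83 + 51, so 36² ≡ 51 (mod 83).

k = 36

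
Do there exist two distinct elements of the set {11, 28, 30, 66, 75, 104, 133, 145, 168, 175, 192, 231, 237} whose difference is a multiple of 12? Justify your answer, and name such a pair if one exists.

The pair (30, 66) works.

30 mod 12 = 6 and 66 mod 12 = 6, so 66 − 30 = 36 = 3·12.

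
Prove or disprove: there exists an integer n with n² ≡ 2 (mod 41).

n = 24

n = 24 works: 24² = 576, and 576 − 2 = 574 = 14·41.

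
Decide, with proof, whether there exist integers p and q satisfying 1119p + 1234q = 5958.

1119 and 1234 are coprime, so 1119p + 1234q ranges over all of ℤ.
Dividing repeatedly: 1234 = 1·1119 + 115, 1119 = 9·115 + 84, 115 = 1·84 + 31, 84 = 2·31 + 22, 31 = 1·22 + 9, 22 = 2·9 + 4, 9 = 2·4 + 1, 4 = 4·1 + 0.
Back-substituting, 1 = 9 − 2·4 = 9 − 2·(22 − 2·9) = −2·22 + 5·9 = −2·22 + 5·(31 − 1·22) = 5·31 − 7·22 = 5·31 − 7·(84 − 2·31) = −7·84 + 19·31 = −7·84 + 19·(115 − 1·84) = 19·115 − 26·84 = 19·115 − 26·(1119 − 9·115) = −26·1119 + 253·115 = −26·1119 + 253·(1234 − 1·1119) = 253·1234 − 279·1119; that is, 1119·(-279) + 1234·253 = 1.
Multiplying through by 5958: p = (-279)·5958 = -1662282, q = 253·5958 = 1507374 is a solution.
The general solution is p = -1662282 + 1234k, q = 1507374 − 1119k; taking k = 1348 gives the smaller pair p = 1150, q = -1038.
Check: 1119·1150 + 1234·(-1038) = 1286850 − 1280892 = 5958. ✓

p = 1150, q = -1038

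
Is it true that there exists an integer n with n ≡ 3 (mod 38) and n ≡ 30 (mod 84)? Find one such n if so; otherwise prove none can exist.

There is no such integer.

gcd(38, 84) = 2. If n ≡ 3 (mod 38) and n ≡ 30 (mod 84), then n ≡ 3 (mod 2) and n ≡ 30 (mod 2).
However 3 ≡ 1 and 30 ≡ 0 (mod 2), and 1 ≠ 0.
So no integer satisfies both congruences.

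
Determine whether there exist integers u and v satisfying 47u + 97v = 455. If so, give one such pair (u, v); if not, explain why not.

u = 20, v = -5

Since gcd(47, 97) = 1, every integer is an integer combination of 47 and 97.
Dividing repeatedly: 97 = 2·47 + 3, 47 = 15·3 + 2, 3 = 1·2 + 1, 2 = 2·1 + 0.
Working back up the chain: 1 = 3 − 1·2 = 3 − (47 − 15·3) = −47 + 16·3 = −47 + 16·(97 − 2·47) = 16·97 − 33·47. So 47·(-33) + 97·16 = 1.
Multiplying through by 455: u = (-33)·455 = -15015, v = 16·455 = 7280 is a solution.
Adding 155·97 to u and subtracting 155·47 from v gives the tidier solution (20, -5).
Indeed 47·20 + 97·(-5) = 940 − 485 = 455.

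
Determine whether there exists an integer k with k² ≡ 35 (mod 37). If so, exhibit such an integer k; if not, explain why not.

37 is prime, so by Euler's criterion 35 is a square mod 37 iff 35^((37−1)/2) = 35^18 ≡ 1 (mod 37).
Repeated squaring mod 37: 35^2 = 1225 ≡ 4; 35^4 ≡ 4² = 16 ≡ 16; 35^8 ≡ 16² = 256 ≡ 34; 35^16 ≡ 34² = 1156 ≡ 9.
Since 18 = 16 + 2, 35^18 ≡ 9 · 4; multiplying out mod 37: 9·4 = 36 ≡ 36. Thus 35^18 ≡ 36 ≡ −1 (mod 37).
The value −1 means 35 is a non-residue modulo 37, so k² ≡ 35 (mod 37) is impossible.

No such integer exists.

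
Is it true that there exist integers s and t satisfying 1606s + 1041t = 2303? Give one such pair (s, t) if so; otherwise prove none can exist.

1606 and 1041 are coprime, so 1606s + 1041t ranges over all of ℤ.
Euclidean algorithm: 1606 = 1·1041 + 565, 1041 = 1·565 + 476, 565 = 1·476 + 89, 476 = 5·89 + 31, 89 = 2·31 + 27, 31 = 1·27 + 4, 27 = 6·4 + 3, 4 = 1·3 + 1, 3 = 3·1 + 0.
Back-substituting, 1 = 4 − 1·3 = 4 − (27 − 6·4) = −27 + 7·4 = −27 + 7·(31 − 1·27) = 7·31 − 8·27 = 7·31 − 8·(89 − 2·31) = −8·89 + 23·31 = −8·89 + 23·(476 − 5·89) = 23·476 − 123·89 = 23·476 − 123·(565 − 1·476) = −123·565 + 146·476 = −123·565 + 146·(1041 − 1·565) = 146·1041 − 269·565 = 146·1041 − 269·(1606 − 1·1041) = −269·1606 + 415·1041; that is, 1606·(-269) + 1041·415 = 1.
Times 2303: 1606·(-619507) + 1041·955745 = 2303, so (-619507, 955745) solves it.
The general solution is s = -619507 + 1041k, t = 955745 − 1606k; taking k = 596 gives the smaller pair s = 929, t = -1431.
Indeed 1606·929 + 1041·(-1431) = 1491974 − 1489671 = 2303.

s = 929, t = -1431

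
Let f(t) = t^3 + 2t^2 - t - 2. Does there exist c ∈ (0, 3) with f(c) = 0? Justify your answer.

f(0) = -2 and f(3) = 40, which have opposite signs.
f is continuous everywhere (it is a polynomial), in particular on [0, 3].
By the Intermediate Value Theorem, f takes the value 0 somewhere in the open interval.

Such a root exists.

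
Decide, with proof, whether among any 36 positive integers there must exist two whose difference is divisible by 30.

Partition the integers by their residue mod 30; there are 30 classes.
With 36 integers and only 30 classes, the pigeonhole principle forces two of them, say a and b, into the same class.
Their difference a − b is then a multiple of 30.

Yes.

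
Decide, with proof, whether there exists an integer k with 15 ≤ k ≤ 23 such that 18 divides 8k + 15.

No such integer k in that range exists.

For k = 15, 16, …, 23 the values of 8k + 15 modulo 18 are 9, 17, 7, 15, 5, 13, 3, 11, 1 respectively.
Since 0 is absent from this list, 18 ∤ 8k + 15 for every k with 15 ≤ k ≤ 23.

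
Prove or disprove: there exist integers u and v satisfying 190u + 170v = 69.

There are no such integers.

gcd(190, 170) = 10, so every integer of the form 190u + 170v is a multiple of 10.
But 69 is not a multiple of 10 (it leaves remainder 9).
So the equation is unsolvable over ℤ.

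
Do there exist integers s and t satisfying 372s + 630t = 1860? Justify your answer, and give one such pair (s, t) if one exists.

Every value of 372s + 630t is a multiple of gcd(372, 630) = 6; since 6 ∣ 1860, solutions exist.
Dividing through by 6 reduces the equation to 62s + 105t = 310.
Dividing repeatedly: 105 = 1·62 + 43, 62 = 1·43 + 19, 43 = 2·19 + 5, 19 = 3·5 + 4, 5 = 1·4 + 1, 4 = 4·1 + 0.
Unwinding: 1 = 5 − 1·4 = 5 − (19 − 3·5) = −19 + 4·5 = −19 + 4·(43 − 2·19) = 4·43 − 9·19 = 4·43 − 9·(62 − 1·43) = −9·62 + 13·43 = −9·62 + 13·(105 − 1·62) = 13·105 − 22·62, i.e. 62·(-22) + 105·13 = 1.
Multiplying through by 310: s = (-22)·310 = -6820, t = 13·310 = 4030 is a solution.
Shifting by a multiple of (105, −62) keeps it a solution: s = -6820 + 65·105 = 5, t = 4030 − 65·62 = 0.
Indeed 372·5 + 630·0 = 1860 + 0 = 1860.

s = 5, t = 0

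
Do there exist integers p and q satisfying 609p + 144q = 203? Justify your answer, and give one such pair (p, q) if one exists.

No, no such integers exist.

gcd(609, 144) = 3, so every integer of the form 609p + 144q is a multiple of 3.
However 203 leaves remainder 2 on division by 3.
Hence no integers p, q satisfy the equation.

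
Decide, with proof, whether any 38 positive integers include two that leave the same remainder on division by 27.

There are exactly 27 possible remainders on division by 27.
Placing 38 integers into 27 classes, some class receives at least two — say a and b.
That is, a and b leave the same remainder on division by 27, as claimed.

Yes.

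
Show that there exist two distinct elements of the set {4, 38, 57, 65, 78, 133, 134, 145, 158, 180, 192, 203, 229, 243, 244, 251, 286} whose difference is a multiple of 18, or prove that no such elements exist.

Residues mod 18: 4↦4, 38↦2, 57↦3, 65↦11, 78↦6, 133↦7, 134↦8, 145↦1, 158↦14, 180↦0, 192↦12, 203↦5, 229↦13, 243↦9, 244↦10, 251↦17, 286↦16.
All 17 residues are distinct, so no two elements differ by a multiple of 18.

No, no such pair exists.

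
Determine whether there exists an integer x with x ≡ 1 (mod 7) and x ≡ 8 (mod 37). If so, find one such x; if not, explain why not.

The moduli 7 and 37 are coprime, so by the Chinese Remainder Theorem a unique solution modulo 259 exists.
Write x = 1 + 7t and require 1 + 7t ≡ 8 (mod 37), i.e. 7t ≡ 7 (mod 37).
Since 7·16 = 112 = 3·37 + 1, the inverse of 7 mod 37 is 16.
Multiplying by 16: t ≡ 16·7 = 112 ≡ 1 (mod 37).
Taking t = 1 gives x = 1 + 7·1 = 8.
Verify: 8 = 1·7 + 1 and 8 = 0·37 + 8. ✓

x = 8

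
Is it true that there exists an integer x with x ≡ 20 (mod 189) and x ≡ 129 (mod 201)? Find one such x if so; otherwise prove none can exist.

No, no such integer exists.

Both moduli are multiples of 3 = gcd(189, 201), so any solution would satisfy x ≡ 20 and x ≡ 129 modulo 3 simultaneously.
However 20 ≡ 2 and 129 ≡ 0 (mod 3), and 2 ≠ 0.
So no integer satisfies both congruences.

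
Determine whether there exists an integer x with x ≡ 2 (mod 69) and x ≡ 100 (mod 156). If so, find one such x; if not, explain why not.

No, no such integer exists.

Both moduli are multiples of 3 = gcd(69, 156), so any solution would satisfy x ≡ 2 and x ≡ 100 modulo 3 simultaneously.
However 2 ≡ 2 and 100 ≡ 1 (mod 3), and 2 ≠ 1.
So no integer satisfies both congruences.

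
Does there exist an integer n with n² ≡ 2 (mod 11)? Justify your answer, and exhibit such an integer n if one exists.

Computing n² mod 11 for n = 0, 1, …, 5 (enough, by the symmetry n ↦ 11 − n) gives 0, 1, 4, 9, 5, 3.
So the quadratic residues mod 11 are {0, 1, 3, 4, 5, 9}, and 2 is not among them.
Therefore n² ≡ 2 (mod 11) has no solution.

No, no such integer exists.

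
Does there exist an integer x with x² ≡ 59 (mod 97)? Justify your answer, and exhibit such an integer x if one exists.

No, no such integer exists.

Apply Euler's criterion with the prime 97: 59 is a quadratic residue iff 59^48 ≡ 1 (mod 97), and a non-residue iff it is ≡ −1.
Repeated squaring mod 97: 59^2 = 3481 ≡ 86; 59^4 ≡ 86² = 7396 ≡ 24; 59^8 ≡ 24² = 576 ≡ 91; 59^16 ≡ 91² = 8281 ≡ 36; 59^32 ≡ 36² = 1296 ≡ 35.
Since 48 = 32 + 16, 59^48 ≡ 35 · 36; multiplying out mod 97: 35·36 = 1260 ≡ 96. Thus 59^48 ≡ 96 ≡ −1 (mod 97).
By Euler's criterion 59 is a quadratic non-residue mod 97: no x satisfies x² ≡ 59 (mod 97).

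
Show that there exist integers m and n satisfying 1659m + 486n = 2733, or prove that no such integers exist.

m = 149, n = -503

gcd(1659, 486) = 3, and 3 divides 2733, so integer solutions exist.
Dividing through by 3 reduces the equation to 553m + 162n = 911.
Dividing repeatedly: 553 = 3·162 + 67, 162 = 2·67 + 28, 67 = 2·28 + 11, 28 = 2·11 + 6, 11 = 1·6 + 5, 6 = 1·5 + 1, 5 = 5·1 + 0.
Back-substituting, 1 = 6 − 1·5 = 6 − (11 − 1·6) = −11 + 2·6 = −11 + 2·(28 − 2·11) = 2·28 − 5·11 = 2·28 − 5·(67 − 2·28) = −5·67 + 12·28 = −5·67 + 12·(162 − 2·67) = 12·162 − 29·67 = 12·162 − 29·(553 − 3·162) = −29·553 + 99·162; that is, 553·(-29) + 162·99 = 1.
Times 911: 553·(-26419) + 162·90189 = 911, so (-26419, 90189) solves it.
Adding 164·162 to m and subtracting 164·553 from n gives the tidier solution (149, -503).
Check: 1659·149 + 486·(-503) = 247191 − 244458 = 2733. ✓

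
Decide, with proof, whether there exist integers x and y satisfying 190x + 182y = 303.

No such integers exist.

gcd(190, 182) = 2, so every integer of the form 190x + 182y is a multiple of 2.
However 303 leaves remainder 1 on division by 2.
So the equation is unsolvable over ℤ.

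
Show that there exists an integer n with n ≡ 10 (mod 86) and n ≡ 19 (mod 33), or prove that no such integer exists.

Since 86 and 33 share no common factor, CRT says the pair of congruences has a solution (unique mod 2838).
Write n = 10 + 86t and require 10 + 86t ≡ 19 (mod 33), i.e. 86t ≡ 9 (mod 33).
86 ≡ 20 (mod 33), so this reads 20t ≡ 9 (mod 33). Invert 20 mod 33 by the Euclidean algorithm: 33 = 1·20 + 13, 20 = 1·13 + 7, 13 = 1·7 + 6, 7 = 1·6 + 1, 6 = 6·1 + 0; back-substituting, 1 = 7 − 1·6 = 7 − (13 − 1·7) = −13 + 2·7 = −13 + 2·(20 − 1·13) = 2·20 − 3·13 = 2·20 − 3·(33 − 1·20) = −3·33 + 5·20. Hence 20·5 ≡ 1, so 20⁻¹ ≡ 5 (mod 33).
Therefore t ≡ 5·9 = 45 ≡ 12 (mod 33).
With t = 12: n = 10 + 86·12 = 1042.
Indeed 1042 ≡ 10 (mod 86) and 1042 ≡ 19 (mod 33).

n = 1042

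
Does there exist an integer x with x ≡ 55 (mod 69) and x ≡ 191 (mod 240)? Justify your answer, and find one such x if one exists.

gcd(69, 240) = 3. If x ≡ 55 (mod 69) and x ≡ 191 (mod 240), then x ≡ 55 (mod 3) and x ≡ 191 (mod 3).
But 55 mod 3 = 1 while 191 mod 3 = 2, a contradiction.
So no integer satisfies both congruences.

No, no such integer exists.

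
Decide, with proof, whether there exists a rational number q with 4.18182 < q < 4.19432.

Multiplying by 16: 16·4.18182 = 66.90912 and 16·4.19432 = 67.10912, so the integer 67 lies strictly between them.
Hence 67/16 is a rational number with 4.18182 < 67/16 < 4.19432.

q = 67/16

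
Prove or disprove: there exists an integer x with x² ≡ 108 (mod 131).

x = 34

Take x = 34. Then 34² = 1156 = 8·131 + 108, so 34² ≡ 108 (mod 131).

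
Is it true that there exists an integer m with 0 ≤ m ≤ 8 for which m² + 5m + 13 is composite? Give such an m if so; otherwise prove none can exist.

m = 4

At m = 4: 4² + 5·4 + 13 = 49 = 7·7, which is composite.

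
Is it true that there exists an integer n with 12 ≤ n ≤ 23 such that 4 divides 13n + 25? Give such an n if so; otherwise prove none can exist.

n = 15

n = 15 works, since 13·15 + 25 = 220 = 55·4.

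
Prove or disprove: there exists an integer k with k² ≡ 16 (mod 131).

k = 127

k = 127 works: 127² = 16129, and 16129 − 16 = 16113 = 123·131.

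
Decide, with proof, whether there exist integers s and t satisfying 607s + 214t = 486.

s = 194, t = -548

Since gcd(607, 214) = 1, every integer is an integer combination of 607 and 214.
Dividing repeatedly: 607 = 2·214 + 179, 214 = 1·179 + 35, 179 = 5·35 + 4, 35 = 8·4 + 3, 4 = 1·3 + 1, 3 = 3·1 + 0.
Unwinding: 1 = 4 − 1·3 = 4 − (35 − 8·4) = −35 + 9·4 = −35 + 9·(179 − 5·35) = 9·179 − 46·35 = 9·179 − 46·(214 − 1·179) = −46·214 + 55·179 = −46·214 + 55·(607 − 2·214) = 55·607 − 156·214, i.e. 607·55 + 214·(-156) = 1.
Times 486: 607·26730 + 214·(-75816) = 486, so (26730, -75816) solves it.
Shifting by a multiple of (214, −607) keeps it a solution: s = 26730 − 124·214 = 194, t = -75816 + 124·607 = -548.
Check: 607·194 + 214·(-548) = 117758 − 117272 = 486. ✓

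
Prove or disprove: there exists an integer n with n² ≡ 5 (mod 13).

Since (13 − n)² ≡ n² (mod 13), it suffices to square n = 0, 1, …, 6: the residues are 0, 1, 4, 9, 3, 12, 10.
The set of squares mod 13 is therefore {0, 1, 3, 4, 9, 10, 12}, which does not contain 5.
Therefore n² ≡ 5 (mod 13) has no solution.

No, no such integer exists.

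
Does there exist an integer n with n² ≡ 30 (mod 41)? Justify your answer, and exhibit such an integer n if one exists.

There is no such integer.

41 is prime, so by Euler's criterion 30 is a square mod 41 iff 30^((41−1)/2) = 30^20 ≡ 1 (mod 41).
Repeated squaring mod 41: 30^2 = 900 ≡ 39; 30^4 ≡ 39² = 1521 ≡ 4; 30^8 ≡ 4² = 16 ≡ 16; 30^16 ≡ 16² = 256 ≡ 10.
Since 20 = 16 + 4, 30^20 ≡ 10 · 4; multiplying out mod 41: 10·4 = 40 ≡ 40. Thus 30^20 ≡ 40 ≡ −1 (mod 41).
The value −1 means 30 is a non-residue modulo 41, so n² ≡ 30 (mod 41) is impossible.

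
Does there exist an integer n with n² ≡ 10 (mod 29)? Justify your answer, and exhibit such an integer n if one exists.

Apply Euler's criterion with the prime 29: 10 is a quadratic residue iff 10^14 ≡ 1 (mod 29), and a non-residue iff it is ≡ −1.
Repeated squaring mod 29: 10^2 = 100 ≡ 13; 10^4 ≡ 13² = 169 ≡ 24; 10^8 ≡ 24² = 576 ≡ 25.
Since 14 = 8 + 4 + 2, 10^14 ≡ 25 · 24 · 13; multiplying out mod 29: 25·24 = 600 ≡ 20, then 20·13 = 260 ≡ 28. Thus 10^14 ≡ 28 ≡ −1 (mod 29).
By Euler's criterion 10 is a quadratic non-residue mod 29: no n satisfies n² ≡ 10 (mod 29).

No, no such integer exists.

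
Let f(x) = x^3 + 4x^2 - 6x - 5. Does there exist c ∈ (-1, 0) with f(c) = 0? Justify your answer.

f(-1) = 4 and f(0) = -5, which have opposite signs.
f is continuous everywhere (it is a polynomial), in particular on [-1, 0].
By the Intermediate Value Theorem, f takes the value 0 somewhere in the open interval.

Yes, f has a root in the interval.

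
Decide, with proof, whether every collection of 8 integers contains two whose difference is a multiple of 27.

No; for instance {93, 94, 95, 96, 97, 98, 99, 100} is a counterexample.

Try 8 consecutive integers, 93, 94, …, 100. Their remainders mod 27 are 12, 13, 14, 15, 16, 17, 18, 19 — pairwise different, as any 8 ≤ 27 consecutive integers have distinct residues.
Any two of them differ by at most 7 < 27 and by at least 1, so no difference is a multiple of 27.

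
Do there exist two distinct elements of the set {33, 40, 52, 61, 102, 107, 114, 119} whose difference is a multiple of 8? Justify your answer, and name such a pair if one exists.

There is no such pair.

Reduce each element modulo 8: 33↦1, 40↦0, 52↦4, 61↦5, 102↦6, 107↦3, 114↦2, 119↦7.
No residue repeats among the 8 elements, so no pair has difference ≡ 0 (mod 8).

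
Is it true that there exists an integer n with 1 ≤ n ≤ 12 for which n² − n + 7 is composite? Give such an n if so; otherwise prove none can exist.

At n = 5: 5² − 5 + 7 = 27 = 3·9, which is composite.

n = 5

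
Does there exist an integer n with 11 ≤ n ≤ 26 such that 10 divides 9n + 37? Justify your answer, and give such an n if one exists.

Try n = 17: 9·17 + 37 = 190 = 19·10, which is divisible by 10.

n = 17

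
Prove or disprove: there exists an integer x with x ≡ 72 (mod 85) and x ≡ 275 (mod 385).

No such integer exists.

gcd(85, 385) = 5. If x ≡ 72 (mod 85) and x ≡ 275 (mod 385), then x ≡ 72 (mod 5) and x ≡ 275 (mod 5).
These are incompatible: 72 − 275 = -203 is not divisible by 5.
Therefore no such x exists.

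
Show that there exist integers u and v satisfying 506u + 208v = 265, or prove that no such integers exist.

No, no such integers exist.

Any value of 506u + 208v is a multiple of gcd(506, 208) = 2.
But 265 = 2·132 + 1, so 2 ∤ 265.
So the equation is unsolvable over ℤ.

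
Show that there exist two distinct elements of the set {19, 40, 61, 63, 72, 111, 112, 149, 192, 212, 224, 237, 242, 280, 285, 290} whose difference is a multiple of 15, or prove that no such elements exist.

40 and 280 are such a pair.

40 mod 15 = 10 and 280 mod 15 = 10, so 280 − 40 = 240 = 16·15.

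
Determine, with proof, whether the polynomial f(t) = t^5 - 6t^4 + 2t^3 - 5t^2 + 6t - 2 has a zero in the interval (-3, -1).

No such root exists.

The endpoint values f(-3) = -848 and f(-1) = -22 are both negative. Claim: f(t) < 0 for every t in (-3, -1).
Shift to the endpoint -1: with t = -1 − u (0 < u < 2), one computes f(-1 − u) = -u^5 - 11u^4 - 36u^3 - 57u^2 - 51u - 22.
All 6 nonzero coefficients of this polynomial in u are negative; hence for u > 0 the value is a sum of negative terms (the constant -22 among them).
So f is strictly negative on (-3, -1); no root exists in the interval.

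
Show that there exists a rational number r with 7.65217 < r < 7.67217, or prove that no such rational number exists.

Multiplying by 3: 3·7.65217 = 22.95651 and 3·7.67217 = 23.01651, so the integer 23 lies strictly between them.
Dividing back, 7.65217 < 23/3 < 7.67217, and 23/3 is rational.

r = 23/3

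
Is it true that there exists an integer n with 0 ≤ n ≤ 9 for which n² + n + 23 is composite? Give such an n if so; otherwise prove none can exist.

n = 6

At n = 6: 6² + 6 + 23 = 65 = 5·13, which is composite.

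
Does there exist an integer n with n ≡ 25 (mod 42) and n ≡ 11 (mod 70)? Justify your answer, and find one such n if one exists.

n = 151

gcd(42, 70) = 14. A simultaneous solution exists iff 25 ≡ 11 (mod 14); here 25 mod 14 = 11 = 11 mod 14, so it does.
List candidates n ≡ 25 (mod 42): 25, 67, 109, 151. Modulo 70 these are 25, 67, 39, 11; 151 gives 11 as required.
Verify: 151 = 3·42 + 25 and 151 = 2·70 + 11. ✓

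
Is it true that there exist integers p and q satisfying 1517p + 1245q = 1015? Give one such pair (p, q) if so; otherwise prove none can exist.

1517 and 1245 are coprime, so 1517p + 1245q ranges over all of ℤ.
Dividing repeatedly: 1517 = 1·1245 + 272, 1245 = 4·272 + 157, 272 = 1·157 + 115, 157 = 1·115 + 42, 115 = 2·42 + 31, 42 = 1·31 + 11, 31 = 2·11 + 9, 11 = 1·9 + 2, 9 = 4·2 + 1, 2 = 2·1 + 0.
Back-substituting, 1 = 9 − 4·2 = 9 − 4·(11 − 1·9) = −4·11 + 5·9 = −4·11 + 5·(31 − 2·11) = 5·31 − 14·11 = 5·31 − 14·(42 − 1·31) = −14·42 + 19·31 = −14·42 + 19·(115 − 2·42) = 19·115 − 52·42 = 19·115 − 52·(157 − 1·115) = −52·157 + 71·115 = −52·157 + 71·(272 − 1·157) = 71·272 − 123·157 = 71·272 − 123·(1245 − 4·272) = −123·1245 + 563·272 = −123·1245 + 563·(1517 − 1·1245) = 563·1517 − 686·1245; that is, 1517·563 + 1245·(-686) = 1.
Scaling by 1015 gives the particular solution (p, q) = (571445, -696290).
The general solution is p = 571445 + 1245k, q = -696290 − 1517k; taking k = -458 gives the smaller pair p = 1235, q = -1504.
Check: 1517·1235 + 1245·(-1504) = 1873495 − 1872480 = 1015. ✓

p = 1235, q = -1504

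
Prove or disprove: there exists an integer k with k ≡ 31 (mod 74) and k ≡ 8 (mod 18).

Both moduli are multiples of 2 = gcd(74, 18), so any solution would satisfy k ≡ 31 and k ≡ 8 modulo 2 simultaneously.
But 31 mod 2 = 1 while 8 mod 2 = 0, a contradiction.
So no integer satisfies both congruences.

No such integer exists.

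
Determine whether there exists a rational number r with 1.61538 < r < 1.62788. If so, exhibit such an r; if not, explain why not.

r = 13/8

Scale by 8: the interval becomes (12.92304, 13.02304), which contains the integer 13.
So r = 13/8 works: it is a ratio of integers, and dividing 8·1.61538 < 13 < 8·1.62788 through by 8 gives 1.61538 < 13/8 < 1.62788.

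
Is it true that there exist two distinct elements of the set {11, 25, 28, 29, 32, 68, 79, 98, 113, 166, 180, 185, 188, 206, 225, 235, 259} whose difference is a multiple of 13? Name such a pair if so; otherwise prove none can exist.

Reduce each element mod 13: 11↦11, 25↦12, 28↦2, 29↦3, 32↦6, 68↦3, 79↦1, 98↦7, 113↦9, 166↦10, 180↦11, 185↦3, 188↦6, 206↦11, 225↦4, 235↦1, 259↦12. The residue 11 repeats (at 11 and 180), and 180 − 11 = 169 = 13·13.

The pair (11, 180) works.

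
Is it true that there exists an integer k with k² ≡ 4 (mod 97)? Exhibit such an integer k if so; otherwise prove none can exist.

k = 2

Take k = 2. Then 2² = 4, and since 0 ≤ 4 < 97 this is already reduced: 2² ≡ 4 (mod 97).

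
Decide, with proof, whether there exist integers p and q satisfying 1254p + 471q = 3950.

gcd(1254, 471) = 3, so every integer of the form 1254p + 471q is a multiple of 3.
However 3950 leaves remainder 2 on division by 3.
Therefore 1254p + 471q = 3950 has no solution in integers.

There are no such integers.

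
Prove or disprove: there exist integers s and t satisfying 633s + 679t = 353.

633 and 679 are coprime, so 633s + 679t ranges over all of ℤ.
Dividing repeatedly: 679 = 1·633 + 46, 633 = 13·46 + 35, 46 = 1·35 + 11, 35 = 3·11 + 2, 11 = 5·2 + 1, 2 = 2·1 + 0.
Working back up the chain: 1 = 11 − 5·2 = 11 − 5·(35 − 3·11) = −5·35 + 16·11 = −5·35 + 16·(46 − 1·35) = 16·46 − 21·35 = 16·46 − 21·(633 − 13·46) = −21·633 + 289·46 = −21·633 + 289·(679 − 1·633) = 289·679 − 310·633. So 633·(-310) + 679·289 = 1.
Times 353: 633·(-109430) + 679·102017 = 353, so (-109430, 102017) solves it.
The general solution is s = -109430 + 679k, t = 102017 − 633k; taking k = 162 gives the smaller pair s = 568, t = -529.
Check: 633·568 + 679·(-529) = 359544 − 359191 = 353. ✓

s = 568, t = -529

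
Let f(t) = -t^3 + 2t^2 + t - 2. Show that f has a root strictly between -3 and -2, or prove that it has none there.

f has no root in that interval.

The endpoint values f(-3) = 40 and f(-2) = 12 are both positive. Claim: f(t) > 0 for every t in (-3, -2).
Shift to the endpoint -2: with t = -2 − u (0 < u < 1), one computes f(-2 − u) = u^3 + 8u^2 + 19u + 12.
All 4 nonzero coefficients of this polynomial in u are positive; hence for u > 0 the value is a sum of positive terms (the constant 12 among them).
So f is strictly positive on (-3, -2); no root exists in the interval.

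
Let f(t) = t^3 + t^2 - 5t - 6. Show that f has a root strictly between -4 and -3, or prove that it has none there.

f(-4) = -34 and f(-3) = -9, both negative, so a sign-change argument is unavailable; we show f keeps this sign on the whole interval.
Shift to the endpoint -3: with t = -3 − u (0 < u < 1), one computes f(-3 − u) = -u^3 - 8u^2 - 16u - 9.
The nonzero coefficients here are all negative, so for u > 0 every term is negative (or zero), and the constant term -9 is strictly negative.
Therefore f(t) < 0 throughout (-4, -3), and f has no zero there.

No.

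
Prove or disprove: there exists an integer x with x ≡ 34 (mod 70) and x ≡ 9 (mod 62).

No, no such integer exists.

Reduce both congruences modulo 2, which divides 70 and 62: they say x ≡ 34 (mod 2) and x ≡ 9 (mod 2).
However 34 ≡ 0 and 9 ≡ 1 (mod 2), and 0 ≠ 1.
So no integer satisfies both congruences.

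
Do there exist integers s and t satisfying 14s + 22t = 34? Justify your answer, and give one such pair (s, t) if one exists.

Since gcd(14, 22) = 2 and 34 = 2·17, Bézout's identity guarantees a solution.
Dividing through by 2 reduces the equation to 7s + 11t = 17.
Dividing repeatedly: 11 = 1·7 + 4, 7 = 1·4 + 3, 4 = 1·3 + 1, 3 = 3·1 + 0.
Back-substituting, 1 = 4 − 1·3 = 4 − (7 − 1·4) = −7 + 2·4 = −7 + 2·(11 − 1·7) = 2·11 − 3·7; that is, 7·(-3) + 11·2 = 1.
Times 17: 7·(-51) + 11·34 = 17, so (-51, 34) solves it.
The general solution is s = -51 + 11k, t = 34 − 7k; taking k = 5 gives the smaller pair s = 4, t = -1.
Indeed 14·4 + 22·(-1) = 56 − 22 = 34.

s = 4, t = -1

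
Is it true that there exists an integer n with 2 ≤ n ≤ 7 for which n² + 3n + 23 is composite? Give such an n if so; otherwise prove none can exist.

n = 4

At n = 4: 4² + 3·4 + 23 = 51 = 3·17, which is composite.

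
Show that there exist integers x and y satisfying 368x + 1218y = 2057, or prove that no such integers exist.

There are no such integers.

Any value of 368x + 1218y is a multiple of gcd(368, 1218) = 2.
But 2057 = 2·1028 + 1, so 2 ∤ 2057.
Therefore 368x + 1218y = 2057 has no solution in integers.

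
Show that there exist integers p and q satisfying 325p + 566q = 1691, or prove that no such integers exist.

Since gcd(325, 566) = 1, every integer is an integer combination of 325 and 566.
Euclidean algorithm: 566 = 1·325 + 241, 325 = 1·241 + 84, 241 = 2·84 + 73, 84 = 1·73 + 11, 73 = 6·11 + 7, 11 = 1·7 + 4, 7 = 1·4 + 3, 4 = 1·3 + 1, 3 = 3·1 + 0.
Back-substituting, 1 = 4 − 1·3 = 4 − (7 − 1·4) = −7 + 2·4 = −7 + 2·(11 − 1·7) = 2·11 − 3·7 = 2·11 − 3·(73 − 6·11) = −3·73 + 20·11 = −3·73 + 20·(84 − 1·73) = 20·84 − 23·73 = 20·84 − 23·(241 − 2·84) = −23·241 + 66·84 = −23·241 + 66·(325 − 1·241) = 66·325 − 89·241 = 66·325 − 89·(566 − 1·325) = −89·566 + 155·325; that is, 325·155 + 566·(-89) = 1.
Times 1691: 325·262105 + 566·(-150499) = 1691, so (262105, -150499) solves it.
Shifting by a multiple of (566, −325) keeps it a solution: p = 262105 − 463·566 = 47, q = -150499 + 463·325 = -24.
Check: 325·47 + 566·(-24) = 15275 − 13584 = 1691. ✓

p = 47, q = -24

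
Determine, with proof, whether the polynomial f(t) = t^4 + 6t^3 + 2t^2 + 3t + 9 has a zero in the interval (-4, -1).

f(-4) = -99 and f(-1) = 3, which have opposite signs.
Since f is a polynomial it is continuous on [-4, -1].
By the Intermediate Value Theorem f must vanish at some point of (-4, -1).

Yes, f has a root in the interval.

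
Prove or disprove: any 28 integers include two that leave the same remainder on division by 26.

There are exactly 26 possible remainders on division by 26.
Since 28 > 26, two of the 28 integers must share a residue class by the pigeonhole principle; call them a and b.
So a and b have equal remainders mod 26, which is exactly what was to be shown.

True.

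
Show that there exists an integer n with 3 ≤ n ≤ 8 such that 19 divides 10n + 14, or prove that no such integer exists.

For n = 3, 4, …, 8 the values of 10n + 14 modulo 19 are 6, 16, 7, 17, 8, 18 respectively.
None is 0, so 19 never divides 10n + 14 on this range.

There is no such integer n in that range.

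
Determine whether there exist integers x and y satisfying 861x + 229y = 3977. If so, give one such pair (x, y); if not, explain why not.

x = 190, y = -697

Since gcd(861, 229) = 1, every integer is an integer combination of 861 and 229.
Dividing repeatedly: 861 = 3·229 + 174, 229 = 1·174 + 55, 174 = 3·55 + 9, 55 = 6·9 + 1, 9 = 9·1 + 0.
Unwinding: 1 = 55 − 6·9 = 55 − 6·(174 − 3·55) = −6·174 + 19·55 = −6·174 + 19·(229 − 1·174) = 19·229 − 25·174 = 19·229 − 25·(861 − 3·229) = −25·861 + 94·229, i.e. 861·(-25) + 229·94 = 1.
Scaling by 3977 gives the particular solution (x, y) = (-99425, 373838).
The general solution is x = -99425 + 229k, y = 373838 − 861k; taking k = 435 gives the smaller pair x = 190, y = -697.
Check: 861·190 + 229·(-697) = 163590 − 159613 = 3977. ✓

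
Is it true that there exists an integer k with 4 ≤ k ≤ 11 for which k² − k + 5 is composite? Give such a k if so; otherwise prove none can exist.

k = 6

At k = 6: 6² − 6 + 5 = 35 = 5·7, which is composite.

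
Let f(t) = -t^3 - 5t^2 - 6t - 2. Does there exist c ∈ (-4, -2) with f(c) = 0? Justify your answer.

Yes, such a c exists.

f(-4) = 6 and f(-2) = -2, which have opposite signs.
f is continuous everywhere (it is a polynomial), in particular on [-4, -2].
By the Intermediate Value Theorem, f takes the value 0 somewhere in the open interval.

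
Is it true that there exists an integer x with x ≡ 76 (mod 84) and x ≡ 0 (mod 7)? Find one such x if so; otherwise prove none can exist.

No, no such integer exists.

Both moduli are multiples of 7 = gcd(84, 7), so any solution would satisfy x ≡ 76 and x ≡ 0 modulo 7 simultaneously.
But 76 mod 7 = 6 while 0 mod 7 = 0, a contradiction.
Therefore no such x exists.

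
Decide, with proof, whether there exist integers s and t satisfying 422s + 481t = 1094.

s = 438, t = -382

422 and 481 are coprime, so 422s + 481t ranges over all of ℤ.
Euclidean algorithm: 481 = 1·422 + 59, 422 = 7·59 + 9, 59 = 6·9 + 5, 9 = 1·5 + 4, 5 = 1·4 + 1, 4 = 4·1 + 0.
Back-substituting, 1 = 5 − 1·4 = 5 − (9 − 1·5) = −9 + 2·5 = −9 + 2·(59 − 6·9) = 2·59 − 13·9 = 2·59 − 13·(422 − 7·59) = −13·422 + 93·59 = −13·422 + 93·(481 − 1·422) = 93·481 − 106·422; that is, 422·(-106) + 481·93 = 1.
Multiplying through by 1094: s = (-106)·1094 = -115964, t = 93·1094 = 101742 is a solution.
The general solution is s = -115964 + 481k, t = 101742 − 422k; taking k = 242 gives the smaller pair s = 438, t = -382.
Check: 422·438 + 481·(-382) = 184836 − 183742 = 1094. ✓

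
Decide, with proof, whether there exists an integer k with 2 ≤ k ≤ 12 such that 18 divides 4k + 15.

At k = 2, 4·2 + 15 = 23 ≡ 5 (mod 18), and each step in k adds 4, giving residues 5, 9, 13, 17, 3, 7, 11, 15, 1, 5, 9 for k = 2, 3, …, 12.
Since 0 is absent from this list, 18 ∤ 4k + 15 for every k with 2 ≤ k ≤ 12.

No, no such integer k in that range exists.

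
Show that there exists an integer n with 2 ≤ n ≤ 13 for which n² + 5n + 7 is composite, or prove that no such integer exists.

n = 2

At n = 2: 2² + 5·2 + 7 = 21 = 3·7, which is composite.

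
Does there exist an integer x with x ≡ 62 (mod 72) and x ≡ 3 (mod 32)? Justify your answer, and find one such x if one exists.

No, no such integer exists.

Both moduli are multiples of 8 = gcd(72, 32), so any solution would satisfy x ≡ 62 and x ≡ 3 modulo 8 simultaneously.
But 62 mod 8 = 6 while 3 mod 8 = 3, a contradiction.
Hence the system has no solution.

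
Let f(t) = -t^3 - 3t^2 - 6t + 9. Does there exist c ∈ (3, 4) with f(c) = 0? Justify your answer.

Evaluate at the endpoints: f(3) = -63, f(4) = -127 — same sign (negative).
The derivative f'(t) = -3t^2 - 6t - 6 is a quadratic with discriminant (-6)² − 4·(-3)·(-6) = -36 < 0; it never vanishes, so it is always negative (sign of the leading coefficient).
So f is strictly decreasing; between 3 and 4 its values lie between f(3) = -63 and f(4) = -127, all negative. Therefore f has no root in (3, 4).

No such root exists.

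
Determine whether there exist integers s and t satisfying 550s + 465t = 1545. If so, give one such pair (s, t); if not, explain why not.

s = 51, t = -57

Since gcd(550, 465) = 5 and 1545 = 5·309, Bézout's identity guarantees a solution.
Dividing through by 5 reduces the equation to 110s + 93t = 309.
Euclidean algorithm: 110 = 1·93 + 17, 93 = 5·17 + 8, 17 = 2·8 + 1, 8 = 8·1 + 0.
Unwinding: 1 = 17 − 2·8 = 17 − 2·(93 − 5·17) = −2·93 + 11·17 = −2·93 + 11·(110 − 1·93) = 11·110 − 13·93, i.e. 110·11 + 93·(-13) = 1.
Times 309: 110·3399 + 93·(-4017) = 309, so (3399, -4017) solves it.
Shifting by a multiple of (93, −110) keeps it a solution: s = 3399 − 36·93 = 51, t = -4017 + 36·110 = -57.
Check: 550·51 + 465·(-57) = 28050 − 26505 = 1545. ✓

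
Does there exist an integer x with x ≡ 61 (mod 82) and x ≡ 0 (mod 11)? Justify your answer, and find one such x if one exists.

x = 143

Since 82 and 11 share no common factor, CRT says the pair of congruences has a solution (unique mod 902).
Any solution of the first congruence is x = 61 + 82t; substituting into the second, 82t ≡ 0 − 61 ≡ 5 (mod 11).
82 ≡ 5 (mod 11), so this reads 5t ≡ 5 (mod 11). To invert 5 modulo 11: 11 = 2·5 + 1, 5 = 5·1 + 0, and unwinding, 1 = 11 − 2·5. Thus 5⁻¹ ≡ -2 ≡ 9 (mod 11).
Multiplying by 9: t ≡ 9·5 = 45 ≡ 1 (mod 11).
Taking t = 1 gives x = 61 + 82·1 = 143.
Indeed 143 ≡ 61 (mod 82) and 143 ≡ 0 (mod 11).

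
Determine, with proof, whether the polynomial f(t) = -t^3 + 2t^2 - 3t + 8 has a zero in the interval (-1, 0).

No.

Evaluate at the endpoints: f(-1) = 14, f(0) = 8 — same sign (positive).
The derivative f'(t) = -3t^2 + 4t - 3 is a quadratic with discriminant 4² − 4·(-3)·(-3) = -20 < 0; it never vanishes, so it is always negative (sign of the leading coefficient).
Hence f is strictly decreasing on ℝ, and in particular on [-1, 0]. A strictly monotone function with same-sign endpoint values stays positive on the whole interval, so f has no zero in (-1, 0).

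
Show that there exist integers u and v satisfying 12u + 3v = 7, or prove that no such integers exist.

Both 12 and 3 are divisible by gcd(12, 3) = 3, hence so is any combination 12u + 3v.
But 7 is not a multiple of 3 (it leaves remainder 1).
Therefore 12u + 3v = 7 has no solution in integers.

No, no such integers exist.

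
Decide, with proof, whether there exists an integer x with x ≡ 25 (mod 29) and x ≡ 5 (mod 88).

Since 29 and 88 share no common factor, CRT says the pair of congruences has a solution (unique mod 2552).
Write x = 25 + 29t and require 25 + 29t ≡ 5 (mod 88), i.e. 29t ≡ 68 (mod 88).
To invert 29 modulo 88: 88 = 3·29 + 1, 29 = 29·1 + 0, and unwinding, 1 = 88 − 3·29. Thus 29⁻¹ ≡ -3 ≡ 85 (mod 88).
Therefore t ≡ 85·68 = 5780 ≡ 60 (mod 88).
With t = 60: x = 25 + 29·60 = 1765.
Verify: 1765 = 60·29 + 25 and 1765 = 20·88 + 5. ✓

x = 1765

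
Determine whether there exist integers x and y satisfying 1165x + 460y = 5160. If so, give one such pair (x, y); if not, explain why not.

Every value of 1165x + 460y is a multiple of gcd(1165, 460) = 5; since 5 ∣ 5160, solutions exist.
Dividing through by 5 reduces the equation to 233x + 92y = 1032.
Euclidean algorithm: 233 = 2·92 + 49, 92 = 1·49 + 43, 49 = 1·43 + 6, 43 = 7·6 + 1, 6 = 6·1 + 0.
Working back up the chain: 1 = 43 − 7·6 = 43 − 7·(49 − 1·43) = −7·49 + 8·43 = −7·49 + 8·(92 − 1·49) = 8·92 − 15·49 = 8·92 − 15·(233 − 2·92) = −15·233 + 38·92. So 233·(-15) + 92·38 = 1.
Times 1032: 233·(-15480) + 92·39216 = 1032, so (-15480, 39216) solves it.
Adding 169·92 to x and subtracting 169·233 from y gives the tidier solution (68, -161).
Check: 1165·68 + 460·(-161) = 79220 − 74060 = 5160. ✓

x = 68, y = -161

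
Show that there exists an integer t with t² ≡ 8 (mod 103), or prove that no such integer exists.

t = 76

Take t = 76. Then 76² = 5776 = 56·103 + 8, so 76² ≡ 8 (mod 103).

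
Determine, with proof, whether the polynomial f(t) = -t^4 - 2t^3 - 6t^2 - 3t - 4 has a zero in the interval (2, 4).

No such root exists.

The endpoint values f(2) = -66 and f(4) = -496 are both negative. Claim: f(t) < 0 for every t in (2, 4).
Shift to the endpoint 2: with t = 2 + u (0 < u < 2), one computes f(2 + u) = -u^4 - 10u^3 - 42u^2 - 83u - 66.
The nonzero coefficients here are all negative, so for u > 0 every term is negative (or zero), and the constant term -66 is strictly negative.
So f is strictly negative on (2, 4); no root exists in the interval.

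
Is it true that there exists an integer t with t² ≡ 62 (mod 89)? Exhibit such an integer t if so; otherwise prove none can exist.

Apply Euler's criterion with the prime 89: 62 is a quadratic residue iff 62^44 ≡ 1 (mod 89), and a non-residue iff it is ≡ −1.
Repeated squaring mod 89: 62^2 = 3844 ≡ 17; 62^4 ≡ 17² = 289 ≡ 22; 62^8 ≡ 22² = 484 ≡ 39; 62^16 ≡ 39² = 1521 ≡ 8; 62^32 ≡ 8² = 64 ≡ 64.
Since 44 = 32 + 8 + 4, 62^44 ≡ 64 · 39 · 22; multiplying out mod 89: 64·39 = 2496 ≡ 4, then 4·22 = 88 ≡ 88. Thus 62^44 ≡ 88 ≡ −1 (mod 89).
By Euler's criterion 62 is a quadratic non-residue mod 89: no t satisfies t² ≡ 62 (mod 89).

There is no such integer.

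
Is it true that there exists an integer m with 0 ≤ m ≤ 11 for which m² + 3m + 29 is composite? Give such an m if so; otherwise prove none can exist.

m = 11

At m = 11: 11² + 3·11 + 29 = 183 = 3·61, which is composite.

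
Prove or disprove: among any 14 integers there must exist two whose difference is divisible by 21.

Consider the 14 integers 9, 10, …, 22. They lie in distinct residue classes modulo 21, since 14 ≤ 21.
Any two of them differ by at most 13 < 21 and by at least 1, so no difference is a multiple of 21.

No, the set {9, 10, 11, 12, 13, 14, 15, 16, 17, 18, 19, 20, 21, 22} is a counterexample.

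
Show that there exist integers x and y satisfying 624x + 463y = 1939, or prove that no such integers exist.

Since gcd(624, 463) = 1, every integer is an integer combination of 624 and 463.
Euclidean algorithm: 624 = 1·463 + 161, 463 = 2·161 + 141, 161 = 1·141 + 20, 141 = 7·20 + 1, 20 = 20·1 + 0.
Back-substituting, 1 = 141 − 7·20 = 141 − 7·(161 − 1·141) = −7·161 + 8·141 = −7·161 + 8·(463 − 2·161) = 8·463 − 23·161 = 8·463 − 23·(624 − 1·463) = −23·624 + 31·463; that is, 624·(-23) + 463·31 = 1.
Multiplying through by 1939: x = (-23)·1939 = -44597, y = 31·1939 = 60109 is a solution.
Adding 97·463 to x and subtracting 97·624 from y gives the tidier solution (314, -419).
Indeed 624·314 + 463·(-419) = 195936 − 193997 = 1939.

x = 314, y = -419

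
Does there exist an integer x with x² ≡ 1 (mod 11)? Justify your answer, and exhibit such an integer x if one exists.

x = 10

x = 10 works: 10² = 100, and 100 − 1 = 99 = 9·11.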